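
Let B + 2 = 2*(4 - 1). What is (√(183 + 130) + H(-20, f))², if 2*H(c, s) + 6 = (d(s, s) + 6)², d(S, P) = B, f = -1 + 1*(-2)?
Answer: (47 + √313)² ≈ 4185.0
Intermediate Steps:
f = -3 (f = -1 - 2 = -3)
B = 4 (B = -2 + 2*(4 - 1) = -2 + 2*3 = -2 + 6 = 4)
d(S, P) = 4
H(c, s) = 47 (H(c, s) = -3 + (4 + 6)²/2 = -3 + (½)*10² = -3 + (½)*100 = -3 + 50 = 47)
(√(183 + 130) + H(-20, f))² = (√(183 + 130) + 47)² = (√313 + 47)² = (47 + √313)²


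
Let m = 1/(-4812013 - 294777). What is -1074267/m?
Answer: 5486055972930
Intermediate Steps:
m = -1/5106790 (m = 1/(-5106790) = -1/5106790 ≈ -1.9582e-7)
-1074267/m = -1074267/(-1/5106790) = -1074267*(-5106790) = 5486055972930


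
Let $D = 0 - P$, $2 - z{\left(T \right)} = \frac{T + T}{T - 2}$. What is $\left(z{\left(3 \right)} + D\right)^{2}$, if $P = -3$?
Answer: $1$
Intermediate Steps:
$z{\left(T \right)} = 2 - \frac{2 T}{-2 + T}$ ($z{\left(T \right)} = 2 - \frac{T + T}{T - 2} = 2 - \frac{2 T}{-2 + T}$)
$D = 3$ ($D = 0 - -3 = 0 + 3 = 3$)
$\left(z{\left(3 \right)} + D\right)^{2} = \left(- \frac{4}{-2 + 3} + 3\right)^{2} = \left(- \frac{4}{1} + 3\right)^{2} = \left(\left(-4\right) 1 + 3\right)^{2} = \left(-4 + 3\right)^{2} = \left(-1\right)^{2} = 1$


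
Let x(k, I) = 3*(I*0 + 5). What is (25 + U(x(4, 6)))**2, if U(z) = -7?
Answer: 324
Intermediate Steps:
x(k, I) = 15 (x(k, I) = 3*(0 + 5) = 3*5 = 15)
(25 + U(x(4, 6)))**2 = (25 - 7)**2 = 18**2 = 324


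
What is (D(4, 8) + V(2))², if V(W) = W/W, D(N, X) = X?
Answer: 81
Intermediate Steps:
V(W) = 1
(D(4, 8) + V(2))² = (8 + 1)² = 9² = 81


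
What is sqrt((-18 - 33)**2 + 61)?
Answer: 11*sqrt(22) ≈ 51.595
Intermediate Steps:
sqrt((-18 - 33)**2 + 61) = sqrt((-51)**2 + 61) = sqrt(2601 + 61) = sqrt(2662) = 11*sqrt(22)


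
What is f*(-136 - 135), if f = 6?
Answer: -1626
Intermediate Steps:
f*(-136 - 135) = 6*(-136 - 135) = 6*(-271) = -1626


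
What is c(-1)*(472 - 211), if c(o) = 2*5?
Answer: 2610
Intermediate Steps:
c(o) = 10
c(-1)*(472 - 211) = 10*(472 - 211) = 10*261 = 2610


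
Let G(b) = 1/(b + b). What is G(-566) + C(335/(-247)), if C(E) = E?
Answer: -379467/279604 ≈ -1.3572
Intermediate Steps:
G(b) = 1/(2*b)
G(-566) + C(335/(-247)) = (½)/(-566) + 335/(-247) = (½)*(-1/566) + 335*(-1/247) = -1/1132 - 335/247 = -379467/279604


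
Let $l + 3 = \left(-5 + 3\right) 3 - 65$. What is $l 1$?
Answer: $-74$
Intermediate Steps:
$l = -74$ ($l = -3 - \left(65 - \left(-5 + 3\right) 3\right) = -3 - 71 = -74$)
$l 1 = \left(-74\right) 1 = -74$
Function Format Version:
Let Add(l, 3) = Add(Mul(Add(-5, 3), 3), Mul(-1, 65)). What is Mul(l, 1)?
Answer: -74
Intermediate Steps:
l = -74 (l = Add(-3, Add(Mul(Add(-5, 3), 3), Mul(-1, 65))) = Add(-3, Add(Mul(-2, 3), -65)) = Add(-3, Add(-6, -65)) = Add(-3, -71) = -74)
Mul(l, 1) = Mul(-74, 1) = -74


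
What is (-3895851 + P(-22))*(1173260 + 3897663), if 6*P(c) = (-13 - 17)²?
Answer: -19754799802023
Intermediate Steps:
P(c) = 150 (P(c) = (-13 - 17)²/6 = (⅙)*(-30)² = (⅙)*900 = 150)
(-3895851 + P(-22))*(1173260 + 3897663) = (-3895851 + 150)*(1173260 + 3897663) = -3895701*5070923 = -19754799802023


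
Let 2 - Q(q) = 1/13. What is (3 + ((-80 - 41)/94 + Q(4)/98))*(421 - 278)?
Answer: 570526/2303 ≈ 247.73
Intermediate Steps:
Q(q) = 25/13 (Q(q) = 2 - 1/13 = 25/13)
(3 + ((-80 - 41)/94 + Q(4)/98))*(421 - 278) = (3 + ((-80 - 41)/94 + (25/13)/98))*(421 - 278) = (3 + (-121*1/94 + (25/13)*(1/98)))*143 = (3 + (-121/94 + 25/1274))*143 = (3 - 37951/29939)*143 = (51866/29939)*143 = 570526/2303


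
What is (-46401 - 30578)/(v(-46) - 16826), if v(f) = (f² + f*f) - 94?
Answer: 76979/12688 ≈ 6.0671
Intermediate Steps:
v(f) = -94 + 2*f² (v(f) = (f² + f²) - 94 = 2*f² - 94 = -94 + 2*f²)
(-46401 - 30578)/(v(-46) - 16826) = (-46401 - 30578)/((-94 + 2*(-46)²) - 16826) = -76979/((-94 + 2*2116) - 16826) = -76979/((-94 + 4232) - 16826) = -76979/(4138 - 16826) = -76979/(-12688) = -76979*(-1/12688) = 76979/12688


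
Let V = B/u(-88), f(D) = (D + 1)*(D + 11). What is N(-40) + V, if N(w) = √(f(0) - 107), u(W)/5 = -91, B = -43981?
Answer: 6283/65 + 4*I*√6 ≈ 96.661 + 9.798*I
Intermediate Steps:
u(W) = -455 (u(W) = 5*(-91) = -455)
f(D) = (1 + D)*(11 + D)
V = 6283/65 (V = -43981/(-455) = -43981*(-1/455) = 6283/65 ≈ 96.661)
N(w) = 4*I*√6 (N(w) = √((11 + 0² + 12*0) - 107) = √((11 + 0 + 0) - 107) = √(11 - 107) = √(-96) = 4*I*√6)
N(-40) + V = 4*I*√6 + 6283/65 = 6283/65 + 4*I*√6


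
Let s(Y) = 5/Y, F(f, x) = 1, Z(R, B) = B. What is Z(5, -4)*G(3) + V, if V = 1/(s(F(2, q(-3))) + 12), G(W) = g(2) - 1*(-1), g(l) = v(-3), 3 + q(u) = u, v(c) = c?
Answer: 137/17 ≈ 8.0588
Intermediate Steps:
q(u) = -3 + u
g(l) = -3
G(W) = -2 (G(W) = -3 - 1*(-1) = -3 + 1 = -2)
V = 1/17 (V = 1/(5/1 + 12) = 1/(5*1 + 12) = 1/(5 + 12) = 1/17 ≈ 0.058824)
Z(5, -4)*G(3) + V = -4*(-2) + 1/17 = 8 + 1/17 = 137/17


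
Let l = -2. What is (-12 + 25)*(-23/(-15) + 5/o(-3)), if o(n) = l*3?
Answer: 91/10 ≈ 9.1000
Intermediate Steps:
o(n) = -6 (o(n) = -2*3 = -6)
(-12 + 25)*(-23/(-15) + 5/o(-3)) = (-12 + 25)*(-23/(-15) + 5/(-6)) = 13*(-23*(-1/15) + 5*(-⅙)) = 13*(23/15 - ⅚) = 13*(7/10) = 91/10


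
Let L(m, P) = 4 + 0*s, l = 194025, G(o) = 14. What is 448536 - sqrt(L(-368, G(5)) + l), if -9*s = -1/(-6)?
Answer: 448536 - sqrt(194029) ≈ 4.4810e+5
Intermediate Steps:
s = -1/54 (s = -(-1)/(9*(-6)) = -(-1)*(-1)/(9*6) = -1/9*1/6 = -1/54 ≈ -0.018519)
L(m, P) = 4 (L(m, P) = 4 + 0*(-1/54) = 4 + 0 = 4)
448536 - sqrt(L(-368, G(5)) + l) = 448536 - sqrt(4 + 194025) = 448536 - sqrt(194029)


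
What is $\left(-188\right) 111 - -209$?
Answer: $-20659$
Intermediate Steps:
$\left(-188\right) 111 - -209 = -20868 + 209 = -20659$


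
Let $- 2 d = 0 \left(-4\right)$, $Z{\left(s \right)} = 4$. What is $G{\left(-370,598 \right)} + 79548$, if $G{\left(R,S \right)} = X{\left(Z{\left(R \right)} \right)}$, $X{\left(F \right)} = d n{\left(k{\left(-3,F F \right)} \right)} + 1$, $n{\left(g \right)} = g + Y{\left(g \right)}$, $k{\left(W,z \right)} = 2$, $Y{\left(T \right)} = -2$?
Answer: $79549$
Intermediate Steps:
$d = 0$ ($d = - \frac{0 \left(-4\right)}{2} = \left(- \frac{1}{2}\right) 0 = 0$)
$n{\left(g \right)} = -2 + g$ ($n{\left(g \right)} = g - 2 = -2 + g$)
$X{\left(F \right)} = 1$ ($X{\left(F \right)} = 0 \left(-2 + 2\right) + 1 = 0 \cdot 0 + 1 = 0 + 1 = 1$)
$G{\left(R,S \right)} = 1$
$G{\left(-370,598 \right)} + 79548 = 1 + 79548 = 79549$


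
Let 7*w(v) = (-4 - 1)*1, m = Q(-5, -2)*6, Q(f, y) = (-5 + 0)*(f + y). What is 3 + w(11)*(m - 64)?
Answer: -709/7 ≈ -101.29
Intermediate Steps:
Q(f, y) = -5*f - 5*y (Q(f, y) = -5*(f + y) = -5*f - 5*y)
m = 210 (m = (-5*(-5) - 5*(-2))*6 = (25 + 10)*6 = 35*6 = 210)
w(v) = -5/7 (w(v) = ((-4 - 1)*1)/7 = (-5*1)/7 = (1/7)*(-5) = -5/7)
3 + w(11)*(m - 64) = 3 - 5*(210 - 64)/7 = 3 - 5/7*146 = 3 - 730/7 = -709/7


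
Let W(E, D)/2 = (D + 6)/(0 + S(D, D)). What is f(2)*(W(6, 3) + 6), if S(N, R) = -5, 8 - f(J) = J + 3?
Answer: 36/5 ≈ 7.2000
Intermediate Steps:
f(J) = 5 - J (f(J) = 8 - (J + 3) = 8 - (3 + J) = 8 + (-3 - J) = 5 - J)
W(E, D) = -12/5 - 2*D/5 (W(E, D) = 2*((D + 6)/(0 - 5)) = 2*((6 + D)/(-5)) = 2*((6 + D)*(-1/5)) = 2*(-6/5 - D/5) = -12/5 - 2*D/5)
f(2)*(W(6, 3) + 6) = (5 - 1*2)*((-12/5 - 2/5*3) + 6) = (5 - 2)*((-12/5 - 6/5) + 6) = 3*(-18/5 + 6) = 3*(12/5) = 36/5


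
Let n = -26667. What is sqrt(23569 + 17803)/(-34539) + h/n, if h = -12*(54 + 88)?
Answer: 568/8889 - 2*sqrt(10343)/34539 ≈ 0.058010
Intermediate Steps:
h = -1704 (h = -12*142 = -1704)
sqrt(23569 + 17803)/(-34539) + h/n = sqrt(23569 + 17803)/(-34539) - 1704/(-26667) = sqrt(41372)*(-1/34539) - 1704*(-1/26667) = (2*sqrt(10343))*(-1/34539) + 568/8889 = -2*sqrt(10343)/34539 + 568/8889 = 568/8889 - 2*sqrt(10343)/34539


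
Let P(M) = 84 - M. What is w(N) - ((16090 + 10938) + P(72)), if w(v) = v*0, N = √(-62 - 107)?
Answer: -27040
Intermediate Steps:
N = 13*I (N = √(-169) = 13*I ≈ 13.0*I)
w(v) = 0
w(N) - ((16090 + 10938) + P(72)) = 0 - ((16090 + 10938) + (84 - 1*72)) = 0 - (27028 + (84 - 72)) = 0 - (27028 + 12) = 0 - 1*27040 = 0 - 27040 = -27040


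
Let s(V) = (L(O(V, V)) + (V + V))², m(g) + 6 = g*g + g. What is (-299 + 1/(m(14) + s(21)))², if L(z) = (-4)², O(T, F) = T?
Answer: 1138128382561/12730624 ≈ 89401.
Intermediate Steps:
L(z) = 16
m(g) = -6 + g + g² (m(g) = -6 + (g*g + g) = -6 + (g² + g) = -6 + (g + g²) = -6 + g + g²)
s(V) = (16 + 2*V)² (s(V) = (16 + (V + V))² = (16 + 2*V)²)
(-299 + 1/(m(14) + s(21)))² = (-299 + 1/((-6 + 14 + 14²) + 4*(8 + 21)²))² = (-299 + 1/((-6 + 14 + 196) + 4*29²))² = (-299 + 1/(204 + 4*841))² = (-299 + 1/(204 + 3364))² = (-299 + 1/3568)² = (-1066831/3568)² = 1138128382561/12730624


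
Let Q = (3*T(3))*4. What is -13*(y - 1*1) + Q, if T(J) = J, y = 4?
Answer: -3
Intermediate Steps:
Q = 36 (Q = (3*3)*4 = 9*4 = 36)
-13*(y - 1*1) + Q = -13*(4 - 1*1) + 36 = -13*(4 - 1) + 36 = -13*3 + 36 = -39 + 36 = -3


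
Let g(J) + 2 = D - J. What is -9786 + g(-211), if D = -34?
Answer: -9611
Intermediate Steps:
g(J) = -36 - J (g(J) = -2 + (-34 - J) = -36 - J)
-9786 + g(-211) = -9786 + (-36 - 1*(-211)) = -9786 + (-36 + 211) = -9786 + 175 = -9611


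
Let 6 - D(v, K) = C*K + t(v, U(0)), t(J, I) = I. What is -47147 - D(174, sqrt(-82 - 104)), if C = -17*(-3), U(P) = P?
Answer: -47153 + 51*I*sqrt(186) ≈ -47153.0 + 695.55*I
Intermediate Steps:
C = 51
D(v, K) = 6 - 51*K (D(v, K) = 6 - (51*K + 0) = 6 - 51*K)
-47147 - D(174, sqrt(-82 - 104)) = -47147 - (6 - 51*sqrt(-82 - 104)) = -47147 - (6 - 51*I*sqrt(186)) = -47147 + (-6 + 51*I*sqrt(186)) = -47153 + 51*I*sqrt(186)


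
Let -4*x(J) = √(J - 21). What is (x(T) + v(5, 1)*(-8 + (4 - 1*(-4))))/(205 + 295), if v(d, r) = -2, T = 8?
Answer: -I*√13/2000 ≈ -0.0018028*I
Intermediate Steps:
x(J) = -√(-21 + J)/4 (x(J) = -√(J - 21)/4 = -√(-21 + J)/4)
(x(T) + v(5, 1)*(-8 + (4 - 1*(-4))))/(205 + 295) = (-√(-21 + 8)/4 - 2*(-8 + (4 - 1*(-4))))/(205 + 295) = (-I*√13/4 - 2*(-8 + (4 + 4)))/500 = (-I*√13/4 - 2*(-8 + 8))*(1/500) = (-I*√13/4 - 2*0)*(1/500) = (-I*√13/4 + 0)*(1/500) = -I*√13/4*(1/500) = -I*√13/2000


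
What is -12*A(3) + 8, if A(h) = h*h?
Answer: -100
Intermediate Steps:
A(h) = h²
-12*A(3) + 8 = -12*3² + 8 = -12*9 + 8 = -108 + 8 = -100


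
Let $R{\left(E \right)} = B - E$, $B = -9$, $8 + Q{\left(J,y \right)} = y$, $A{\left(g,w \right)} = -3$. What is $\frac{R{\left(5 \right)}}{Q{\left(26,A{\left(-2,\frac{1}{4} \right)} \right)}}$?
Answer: $\frac{14}{11} \approx 1.2727$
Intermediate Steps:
$Q{\left(J,y \right)} = -8 + y$
$R{\left(E \right)} = -9 - E$
$\frac{R{\left(5 \right)}}{Q{\left(26,A{\left(-2,\frac{1}{4} \right)} \right)}} = \frac{-9 - 5}{-8 - 3} = \frac{-9 - 5}{-11} = \left(-14\right) \left(- \frac{1}{11}\right) = \frac{14}{11}$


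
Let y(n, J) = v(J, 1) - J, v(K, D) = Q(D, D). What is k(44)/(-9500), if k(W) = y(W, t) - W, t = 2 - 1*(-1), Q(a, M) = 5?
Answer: 21/4750 ≈ 0.0044211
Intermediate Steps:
v(K, D) = 5
t = 3 (t = 2 + 1 = 3)
y(n, J) = 5 - J
k(W) = 2 - W (k(W) = (5 - 1*3) - W = (5 - 3) - W = 2 - W)
k(44)/(-9500) = (2 - 1*44)/(-9500) = (2 - 44)*(-1/9500) = -42*(-1/9500) = 21/4750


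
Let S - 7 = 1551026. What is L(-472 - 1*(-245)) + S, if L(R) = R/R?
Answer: 1551034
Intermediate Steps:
S = 1551033 (S = 7 + 1551026 = 1551033)
L(R) = 1
L(-472 - 1*(-245)) + S = 1 + 1551033 = 1551034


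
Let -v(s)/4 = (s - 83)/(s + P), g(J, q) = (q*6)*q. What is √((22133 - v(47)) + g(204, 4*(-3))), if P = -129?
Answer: √38660909/41 ≈ 151.65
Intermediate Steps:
g(J, q) = 6*q² (g(J, q) = (6*q)*q = 6*q²)
v(s) = -4*(-83 + s)/(-129 + s) (v(s) = -4*(s - 83)/(s - 129) = -4*(-83 + s)/(-129 + s))
√((22133 - v(47)) + g(204, 4*(-3))) = √((22133 - 4*(83 - 1*47)/(-129 + 47)) + 6*(4*(-3))²) = √((22133 - 4*(83 - 47)/(-82)) + 6*(-12)²) = √((22133 - 4*(-1)*36/82) + 6*144) = √((22133 - 1*(-72/41)) + 864) = √((22133 + 72/41) + 864) = √(907525/41 + 864) = √(942949/41) = √38660909/41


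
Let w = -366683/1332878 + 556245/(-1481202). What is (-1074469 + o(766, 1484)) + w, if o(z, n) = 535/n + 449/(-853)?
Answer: -74589782512828305524311/69420081762053092 ≈ -1.0745e+6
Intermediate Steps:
o(z, n) = -449/853 + 535/n (o(z, n) = 535/n + 449*(-1/853) = 535/n - 449/853 = -449/853 + 535/n)
w = -35681619891/54840598871 (w = -366683*1/1332878 + 556245*(-1/1481202) = -366683/1332878 - 61805/164578 = -35681619891/54840598871 ≈ -0.65064)
(-1074469 + o(766, 1484)) + w = (-1074469 + (-449/853 + 535/1484)) - 35681619891/54840598871 = (-1074469 - 209961/1265852) - 35681619891/54840598871 = -1360118942549/1265852 - 35681619891/54840598871 = -74589782512828305524311/69420081762053092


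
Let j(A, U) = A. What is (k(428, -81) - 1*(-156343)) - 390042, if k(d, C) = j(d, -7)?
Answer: -233271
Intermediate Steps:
k(d, C) = d
(k(428, -81) - 1*(-156343)) - 390042 = (428 - 1*(-156343)) - 390042 = (428 + 156343) - 390042 = 156771 - 390042 = -233271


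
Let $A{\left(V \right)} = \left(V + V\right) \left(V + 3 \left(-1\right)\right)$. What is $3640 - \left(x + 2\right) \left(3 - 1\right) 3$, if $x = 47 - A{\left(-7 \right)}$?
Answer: $4186$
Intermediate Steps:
$A{\left(V \right)} = 2 V \left(-3 + V\right)$ ($A{\left(V \right)} = 2 V \left(V - 3\right) = 2 V \left(-3 + V\right)$)
$x = -93$ ($x = 47 - 2 \left(-7\right) \left(-3 - 7\right) = 47 - 2 \left(-7\right) \left(-10\right) = 47 - 140 = -93$)
$3640 - \left(x + 2\right) \left(3 - 1\right) 3 = 3640 - \left(-93 + 2\right) \left(3 - 1\right) 3 = 3640 - - 91 \cdot 2 \cdot 3 = 3640 - \left(-91\right) 6 = 3640 - -546 = 3640 + 546 = 4186$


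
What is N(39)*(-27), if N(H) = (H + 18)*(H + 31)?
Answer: -107730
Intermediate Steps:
N(H) = (18 + H)*(31 + H)
N(39)*(-27) = (558 + 39² + 49*39)*(-27) = (558 + 1521 + 1911)*(-27) = 3990*(-27) = -107730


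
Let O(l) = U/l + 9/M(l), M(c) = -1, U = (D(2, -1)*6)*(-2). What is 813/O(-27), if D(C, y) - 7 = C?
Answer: -813/5 ≈ -162.60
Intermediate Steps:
D(C, y) = 7 + C
U = -108 (U = ((7 + 2)*6)*(-2) = (9*6)*(-2) = 54*(-2) = -108)
O(l) = -9 - 108/l (O(l) = -108/l + 9/(-1) = -108/l + 9*(-1) = -108/l - 9 = -9 - 108/l)
813/O(-27) = 813/(-9 - 108/(-27)) = 813/(-9 - 108*(-1/27)) = 813/(-9 + 4) = 813/(-5) = 813*(-⅕) = -813/5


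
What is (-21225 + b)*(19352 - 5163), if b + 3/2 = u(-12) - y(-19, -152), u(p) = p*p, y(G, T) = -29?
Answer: -597456223/2 ≈ -2.9873e+8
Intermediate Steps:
u(p) = p²
b = 343/2 (b = -3/2 + ((-12)² - 1*(-29)) = -3/2 + (144 + 29) = -3/2 + 173 = 343/2 ≈ 171.50)
(-21225 + b)*(19352 - 5163) = (-21225 + 343/2)*(19352 - 5163) = -42107/2*14189 = -597456223/2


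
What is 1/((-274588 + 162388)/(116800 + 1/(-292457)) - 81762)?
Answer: -34158977599/2792939140124838 ≈ -1.2230e-5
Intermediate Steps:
1/((-274588 + 162388)/(116800 + 1/(-292457)) - 81762) = 1/(-112200/(116800 - 1/292457) - 81762) = 1/(-112200/34158977599/292457 - 81762) = 1/(-112200*292457/34158977599 - 81762) = 1/(-32813675400/34158977599 - 81762) = 1/(-2792939140124838/34158977599) = -34158977599/2792939140124838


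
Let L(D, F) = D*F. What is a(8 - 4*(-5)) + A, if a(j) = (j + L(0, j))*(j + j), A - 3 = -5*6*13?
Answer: 1181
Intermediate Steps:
A = -387 (A = 3 - 5*6*13 = 3 - 30*13 = 3 - 390 = -387)
a(j) = 2*j² (a(j) = (j + 0*j)*(j + j) = (j + 0)*(2*j) = j*(2*j) = 2*j²)
a(8 - 4*(-5)) + A = 2*(8 - 4*(-5))² - 387 = 2*(8 + 20)² - 387 = 2*28² - 387 = 2*784 - 387 = 1568 - 387 = 1181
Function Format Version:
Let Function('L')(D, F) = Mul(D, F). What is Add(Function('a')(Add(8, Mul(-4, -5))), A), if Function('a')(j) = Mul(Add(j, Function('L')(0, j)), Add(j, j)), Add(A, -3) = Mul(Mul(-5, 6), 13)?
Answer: 1181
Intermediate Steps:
A = -387 (A = Add(3, Mul(Mul(-5, 6), 13)) = Add(3, Mul(-30, 13)) = Add(3, -390) = -387)
Function('a')(j) = Mul(2, Pow(j, 2)) (Function('a')(j) = Mul(Add(j, Mul(0, j)), Add(j, j)) = Mul(Add(j, 0), Mul(2, j)) = Mul(j, Mul(2, j)) = Mul(2, Pow(j, 2)))
Add(Function('a')(Add(8, Mul(-4, -5))), A) = Add(Mul(2, Pow(Add(8, Mul(-4, -5)), 2)), -387) = Add(Mul(2, Pow(Add(8, 20), 2)), -387) = Add(Mul(2, Pow(28, 2)), -387) = Add(Mul(2, 784), -387) = Add(1568, -387) = 1181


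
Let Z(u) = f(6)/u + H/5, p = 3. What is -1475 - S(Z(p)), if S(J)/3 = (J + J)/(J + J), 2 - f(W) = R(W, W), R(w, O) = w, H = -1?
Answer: -1478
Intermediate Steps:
f(W) = 2 - W
Z(u) = -1/5 - 4/u (Z(u) = (2 - 1*6)/u - 1/5 = (2 - 6)/u - 1*1/5 = -4/u - 1/5 = -1/5 - 4/u)
S(J) = 3 (S(J) = 3*((J + J)/(J + J)) = 3*((2*J)/((2*J))) = 3*((2*J)*(1/(2*J))) = 3*1 = 3)
-1475 - S(Z(p)) = -1475 - 1*3 = -1475 - 3 = -1478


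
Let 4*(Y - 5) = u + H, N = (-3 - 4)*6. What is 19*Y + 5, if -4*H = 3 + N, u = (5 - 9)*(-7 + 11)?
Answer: 1125/16 ≈ 70.313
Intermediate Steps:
N = -42 (N = -7*6 = -42)
u = -16 (u = -4*4 = -16)
H = 39/4 (H = -(3 - 42)/4 = -1/4*(-39) = 39/4 ≈ 9.7500)
Y = 55/16 (Y = 5 + (-16 + 39/4)/4 = 5 + (1/4)*(-25/4) = 5 - 25/16 = 55/16 ≈ 3.4375)
19*Y + 5 = 19*(55/16) + 5 = 1045/16 + 5 = 1125/16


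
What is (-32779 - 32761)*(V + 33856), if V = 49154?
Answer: -5440475400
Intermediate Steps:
(-32779 - 32761)*(V + 33856) = (-32779 - 32761)*(49154 + 33856) = -65540*83010 = -5440475400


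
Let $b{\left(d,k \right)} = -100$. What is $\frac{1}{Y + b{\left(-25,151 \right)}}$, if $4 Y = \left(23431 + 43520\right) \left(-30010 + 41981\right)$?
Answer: $\frac{4}{801470021} \approx 4.9908 \cdot 10^{-9}$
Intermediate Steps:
$Y = \frac{801470421}{4}$ ($Y = \frac{\left(23431 + 43520\right) \left(-30010 + 41981\right)}{4} = \frac{66951 \cdot 11971}{4} = \frac{1}{4} \cdot 801470421 = \frac{801470421}{4} \approx 2.0037 \cdot 10^{8}$)
$\frac{1}{Y + b{\left(-25,151 \right)}} = \frac{1}{\frac{801470421}{4} - 100} = \frac{1}{\frac{801470021}{4}} = \frac{4}{801470021}$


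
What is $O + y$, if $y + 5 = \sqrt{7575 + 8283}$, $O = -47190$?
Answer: $-47195 + 3 \sqrt{1762} \approx -47069.0$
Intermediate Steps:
$y = -5 + 3 \sqrt{1762}$ ($y = -5 + \sqrt{7575 + 8283} = -5 + \sqrt{15858} = -5 + 3 \sqrt{1762} \approx 120.93$)
$O + y = -47190 - \left(5 - 3 \sqrt{1762}\right) = -47195 + 3 \sqrt{1762}$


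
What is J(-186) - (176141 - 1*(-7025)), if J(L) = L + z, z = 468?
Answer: -182884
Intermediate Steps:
J(L) = 468 + L (J(L) = L + 468 = 468 + L)
J(-186) - (176141 - 1*(-7025)) = (468 - 186) - (176141 - 1*(-7025)) = 282 - (176141 + 7025) = 282 - 1*183166 = 282 - 183166 = -182884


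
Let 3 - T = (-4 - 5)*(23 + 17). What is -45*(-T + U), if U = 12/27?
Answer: 16315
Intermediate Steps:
T = 363 (T = 3 - (-4 - 5)*(23 + 17) = 3 - (-9)*40 = 3 - 1*(-360) = 3 + 360 = 363)
U = 4/9 (U = 12*(1/27) = 4/9 ≈ 0.44444)
-45*(-T + U) = -45*(-1*363 + 4/9) = -45*(-363 + 4/9) = -45*(-3263/9) = 16315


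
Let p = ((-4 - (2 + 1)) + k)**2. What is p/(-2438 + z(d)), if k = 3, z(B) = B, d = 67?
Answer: -16/2371 ≈ -0.0067482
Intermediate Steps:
p = 16 (p = ((-4 - (2 + 1)) + 3)**2 = ((-4 - 1*3) + 3)**2 = ((-4 - 3) + 3)**2 = (-7 + 3)**2 = (-4)**2 = 16)
p/(-2438 + z(d)) = 16/(-2438 + 67) = 16/(-2371) = 16*(-1/2371) = -16/2371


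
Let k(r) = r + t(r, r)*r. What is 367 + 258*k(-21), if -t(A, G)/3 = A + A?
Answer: -687719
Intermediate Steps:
t(A, G) = -6*A (t(A, G) = -3*(A + A) = -6*A)
k(r) = r - 6*r**2 (k(r) = r + (-6*r)*r = r - 6*r**2)
367 + 258*k(-21) = 367 + 258*(-21*(1 - 6*(-21))) = 367 + 258*(-21*(1 + 126)) = 367 + 258*(-21*127) = 367 + 258*(-2667) = 367 - 688086 = -687719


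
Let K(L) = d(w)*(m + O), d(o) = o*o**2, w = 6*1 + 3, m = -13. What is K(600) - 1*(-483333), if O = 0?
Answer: 473856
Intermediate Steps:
w = 9 (w = 6 + 3 = 9)
d(o) = o**3
K(L) = -9477 (K(L) = 9**3*(-13 + 0) = 729*(-13) = -9477)
K(600) - 1*(-483333) = -9477 - 1*(-483333) = -9477 + 483333 = 473856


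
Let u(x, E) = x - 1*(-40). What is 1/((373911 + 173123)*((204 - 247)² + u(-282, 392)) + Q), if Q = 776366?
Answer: 1/879860004 ≈ 1.1365e-9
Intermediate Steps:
u(x, E) = 40 + x (u(x, E) = x + 40 = 40 + x)
1/((373911 + 173123)*((204 - 247)² + u(-282, 392)) + Q) = 1/((373911 + 173123)*((204 - 247)² + (40 - 282)) + 776366) = 1/(547034*((-43)² - 242) + 776366) = 1/(547034*(1849 - 242) + 776366) = 1/(547034*1607 + 776366) = 1/(879083638 + 776366) = 1/879860004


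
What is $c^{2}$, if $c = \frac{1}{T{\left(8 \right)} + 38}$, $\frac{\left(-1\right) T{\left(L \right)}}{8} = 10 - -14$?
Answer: $\frac{1}{23716} \approx 4.2166 \cdot 10^{-5}$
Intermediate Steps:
$T{\left(L \right)} = -192$ ($T{\left(L \right)} = - 8 \left(10 - -14\right) = - 8 \left(10 + 14\right) = \left(-8\right) 24 = -192$)
$c = - \frac{1}{154}$ ($c = \frac{1}{-192 + 38} = \frac{1}{-154} = - \frac{1}{154} \approx -0.0064935$)
$c^{2} = \left(- \frac{1}{154}\right)^{2} = \frac{1}{23716}$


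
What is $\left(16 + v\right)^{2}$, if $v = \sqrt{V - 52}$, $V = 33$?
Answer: $\left(16 + i \sqrt{19}\right)^{2} \approx 237.0 + 139.48 i$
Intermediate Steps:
$v = i \sqrt{19}$ ($v = \sqrt{33 - 52} = \sqrt{-19} = i \sqrt{19} \approx 4.3589 i$)
$\left(16 + v\right)^{2} = \left(16 + i \sqrt{19}\right)^{2}$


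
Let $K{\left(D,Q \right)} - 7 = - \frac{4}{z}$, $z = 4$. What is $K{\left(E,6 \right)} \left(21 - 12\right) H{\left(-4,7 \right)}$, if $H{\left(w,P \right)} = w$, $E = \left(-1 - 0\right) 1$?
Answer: $-216$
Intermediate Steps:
$E = -1$ ($E = \left(-1 + 0\right) 1 = \left(-1\right) 1 = -1$)
$K{\left(D,Q \right)} = 6$ ($K{\left(D,Q \right)} = 7 - \frac{4}{4} = 7 - 1 = 6$)
$K{\left(E,6 \right)} \left(21 - 12\right) H{\left(-4,7 \right)} = 6 \left(21 - 12\right) \left(-4\right) = 6 \cdot 9 \left(-4\right) = 54 \left(-4\right) = -216$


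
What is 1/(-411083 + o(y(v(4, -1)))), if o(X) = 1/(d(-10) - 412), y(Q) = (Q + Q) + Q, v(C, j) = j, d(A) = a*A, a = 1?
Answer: -422/173477027 ≈ -2.4326e-6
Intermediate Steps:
d(A) = A (d(A) = 1*A = A)
y(Q) = 3*Q (y(Q) = 2*Q + Q = 3*Q)
o(X) = -1/422 (o(X) = 1/(-10 - 412) = 1/(-422) = -1/422)
1/(-411083 + o(y(v(4, -1)))) = 1/(-411083 - 1/422) = 1/(-173477027/422) = -422/173477027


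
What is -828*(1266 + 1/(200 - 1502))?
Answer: -227469678/217 ≈ -1.0482e+6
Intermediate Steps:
-828*(1266 + 1/(200 - 1502)) = -828*(1266 + 1/(-1302)) = -828*(1266 - 1/1302) = -828*1648331/1302 = -227469678/217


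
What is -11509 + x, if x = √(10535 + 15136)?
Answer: -11509 + √25671 ≈ -11349.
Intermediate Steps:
x = √25671 ≈ 160.22
-11509 + x = -11509 + √25671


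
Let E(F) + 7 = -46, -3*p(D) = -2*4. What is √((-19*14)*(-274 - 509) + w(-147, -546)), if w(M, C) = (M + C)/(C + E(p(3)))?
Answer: 3*√8303418865/599 ≈ 456.38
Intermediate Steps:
p(D) = 8/3 (p(D) = -(-2)*4/3 = -⅓*(-8) = 8/3)
E(F) = -53 (E(F) = -7 - 46 = -53)
w(M, C) = (C + M)/(-53 + C) (w(M, C) = (M + C)/(C - 53) = (C + M)/(-53 + C))
√((-19*14)*(-274 - 509) + w(-147, -546)) = √((-19*14)*(-274 - 509) + (-546 - 147)/(-53 - 546)) = √(-266*(-783) - 693/(-599)) = √(208278 - 1/599*(-693)) = √(208278 + 693/599) = √(124759215/599) = 3*√8303418865/599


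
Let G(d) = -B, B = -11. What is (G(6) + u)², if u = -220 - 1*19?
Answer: 51984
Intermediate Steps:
u = -239 (u = -220 - 19 = -239)
G(d) = 11 (G(d) = -1*(-11) = 11)
(G(6) + u)² = (11 - 239)² = (-228)² = 51984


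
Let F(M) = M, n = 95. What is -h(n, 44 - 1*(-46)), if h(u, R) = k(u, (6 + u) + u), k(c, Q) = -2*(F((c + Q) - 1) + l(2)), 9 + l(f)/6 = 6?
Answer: 544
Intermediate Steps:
l(f) = -18 (l(f) = -54 + 6*6 = -54 + 36 = -18)
k(c, Q) = 38 - 2*Q - 2*c (k(c, Q) = -2*(((c + Q) - 1) - 18) = -2*(((Q + c) - 1) - 18) = -2*((-1 + Q + c) - 18) = -2*(-19 + Q + c) = 38 - 2*Q - 2*c)
h(u, R) = 26 - 6*u (h(u, R) = 38 - 2*((6 + u) + u) - 2*u = 38 - 2*(6 + 2*u) - 2*u = 38 + (-12 - 4*u) - 2*u = 26 - 6*u)
-h(n, 44 - 1*(-46)) = -(26 - 6*95) = -(26 - 570) = -1*(-544) = 544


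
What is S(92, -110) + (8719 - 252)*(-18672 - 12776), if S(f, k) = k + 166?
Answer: -266270160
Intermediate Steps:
S(f, k) = 166 + k
S(92, -110) + (8719 - 252)*(-18672 - 12776) = (166 - 110) + (8719 - 252)*(-18672 - 12776) = 56 + 8467*(-31448) = 56 - 266270216 = -266270160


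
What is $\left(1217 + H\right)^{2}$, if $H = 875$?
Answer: $4376464$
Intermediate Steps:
$\left(1217 + H\right)^{2} = \left(1217 + 875\right)^{2} = 2092^{2} = 4376464$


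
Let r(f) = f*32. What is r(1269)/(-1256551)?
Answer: -40608/1256551 ≈ -0.032317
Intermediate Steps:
r(f) = 32*f
r(1269)/(-1256551) = (32*1269)/(-1256551) = 40608*(-1/1256551) = -40608/1256551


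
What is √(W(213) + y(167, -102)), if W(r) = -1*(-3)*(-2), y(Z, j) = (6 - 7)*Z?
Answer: I*√173 ≈ 13.153*I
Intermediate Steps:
y(Z, j) = -Z
W(r) = -6 (W(r) = 3*(-2) = -6)
√(W(213) + y(167, -102)) = √(-6 - 1*167) = √(-6 - 167) = √(-173) = I*√173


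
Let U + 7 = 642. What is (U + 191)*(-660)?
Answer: -545160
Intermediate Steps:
U = 635 (U = -7 + 642 = 635)
(U + 191)*(-660) = (635 + 191)*(-660) = 826*(-660) = -545160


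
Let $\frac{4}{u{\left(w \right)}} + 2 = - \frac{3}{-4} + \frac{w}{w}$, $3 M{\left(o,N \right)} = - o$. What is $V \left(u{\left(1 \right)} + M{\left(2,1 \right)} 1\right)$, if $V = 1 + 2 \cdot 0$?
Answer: $- \frac{50}{3} \approx -16.667$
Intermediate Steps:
$M{\left(o,N \right)} = - \frac{o}{3}$ ($M{\left(o,N \right)} = \frac{\left(-1\right) o}{3} = - \frac{o}{3}$)
$V = 1$ ($V = 1 + 0 = 1$)
$u{\left(w \right)} = -16$ ($u{\left(w \right)} = \frac{4}{-2 + \left(- \frac{3}{-4} + \frac{w}{w}\right)} = \frac{4}{-2 + \left(\left(-3\right) \left(- \frac{1}{4}\right) + 1\right)} = \frac{4}{-2 + \left(\frac{3}{4} + 1\right)} = \frac{4}{-2 + \frac{7}{4}} = \frac{4}{- \frac{1}{4}} = 4 \left(-4\right) = -16$)
$V \left(u{\left(1 \right)} + M{\left(2,1 \right)} 1\right) = 1 \left(-16 + \left(- \frac{1}{3}\right) 2 \cdot 1\right) = 1 \left(-16 - \frac{2}{3}\right) = 1 \left(- \frac{50}{3}\right) = - \frac{50}{3}$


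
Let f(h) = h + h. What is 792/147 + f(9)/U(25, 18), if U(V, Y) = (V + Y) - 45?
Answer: -177/49 ≈ -3.6122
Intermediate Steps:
U(V, Y) = -45 + V + Y
f(h) = 2*h
792/147 + f(9)/U(25, 18) = 792/147 + (2*9)/(-45 + 25 + 18) = 792*(1/147) + 18/(-2) = 264/49 + 18*(-1/2) = 264/49 - 9 = -177/49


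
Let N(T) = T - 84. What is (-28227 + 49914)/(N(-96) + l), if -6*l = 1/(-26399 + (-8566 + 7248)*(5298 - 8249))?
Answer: -502663758318/4172060521 ≈ -120.48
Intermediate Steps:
N(T) = -84 + T
l = -1/23178114 (l = -1/(6*(-26399 + (-8566 + 7248)*(5298 - 8249))) = -1/(6*(-26399 - 1318*(-2951))) = -1/(6*(-26399 + 3889418)) = -⅙/3863019 = -⅙*1/3863019 = -1/23178114 ≈ -4.3144e-8)
(-28227 + 49914)/(N(-96) + l) = (-28227 + 49914)/((-84 - 96) - 1/23178114) = 21687/(-180 - 1/23178114) = 21687/(-4172060521/23178114) = 21687*(-23178114/4172060521) = -502663758318/4172060521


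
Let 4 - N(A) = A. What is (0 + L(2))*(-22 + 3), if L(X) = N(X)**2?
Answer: -76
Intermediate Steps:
N(A) = 4 - A
L(X) = (4 - X)**2
(0 + L(2))*(-22 + 3) = (0 + (-4 + 2)**2)*(-22 + 3) = (0 + (-2)**2)*(-19) = (0 + 4)*(-19) = 4*(-19) = -76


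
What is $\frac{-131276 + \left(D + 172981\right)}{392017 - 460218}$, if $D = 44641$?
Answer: $- \frac{86346}{68201} \approx -1.2661$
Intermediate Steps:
$\frac{-131276 + \left(D + 172981\right)}{392017 - 460218} = \frac{-131276 + \left(44641 + 172981\right)}{392017 - 460218} = \frac{-131276 + 217622}{-68201} = 86346 \left(- \frac{1}{68201}\right) = - \frac{86346}{68201}$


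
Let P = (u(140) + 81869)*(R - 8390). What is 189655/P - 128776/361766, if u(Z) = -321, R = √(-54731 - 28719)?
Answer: -7406693641675111/20791199040113724 - 37931*I*√3338/229885606056 ≈ -0.35624 - 9.5329e-6*I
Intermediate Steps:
R = 5*I*√3338 (R = √(-83450) = 5*I*√3338 ≈ 288.88*I)
P = -684187720 + 407740*I*√3338 (P = (-321 + 81869)*(5*I*√3338 - 8390) = 81548*(-8390 + 5*I*√3338) = -684187720 + 407740*I*√3338 ≈ -6.8419e+8 + 2.3557e+7*I)
189655/P - 128776/361766 = 189655/(-684187720 + 407740*I*√3338) - 128776/361766 = 189655/(-684187720 + 407740*I*√3338) - 128776*1/361766 = 189655/(-684187720 + 407740*I*√3338) - 64388/180883 = -64388/180883 + 189655/(-684187720 + 407740*I*√3338)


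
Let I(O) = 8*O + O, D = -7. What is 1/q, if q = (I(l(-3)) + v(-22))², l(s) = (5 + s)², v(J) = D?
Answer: 1/841 ≈ 0.0011891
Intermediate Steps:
v(J) = -7
I(O) = 9*O
q = 841 (q = (9*(5 - 3)² - 7)² = (9*2² - 7)² = (9*4 - 7)² = (36 - 7)² = 29² = 841)
1/q = 1/841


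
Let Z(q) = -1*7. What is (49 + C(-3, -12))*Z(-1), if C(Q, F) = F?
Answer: -259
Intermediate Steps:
Z(q) = -7
(49 + C(-3, -12))*Z(-1) = (49 - 12)*(-7) = 37*(-7) = -259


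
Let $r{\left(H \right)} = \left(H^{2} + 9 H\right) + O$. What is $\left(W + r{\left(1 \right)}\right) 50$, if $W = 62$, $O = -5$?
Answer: $3350$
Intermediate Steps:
$r{\left(H \right)} = -5 + H^{2} + 9 H$ ($r{\left(H \right)} = \left(H^{2} + 9 H\right) - 5 = -5 + H^{2} + 9 H$)
$\left(W + r{\left(1 \right)}\right) 50 = \left(62 + \left(-5 + 1^{2} + 9 \cdot 1\right)\right) 50 = \left(62 + \left(-5 + 1 + 9\right)\right) 50 = \left(62 + 5\right) 50 = 67 \cdot 50 = 3350$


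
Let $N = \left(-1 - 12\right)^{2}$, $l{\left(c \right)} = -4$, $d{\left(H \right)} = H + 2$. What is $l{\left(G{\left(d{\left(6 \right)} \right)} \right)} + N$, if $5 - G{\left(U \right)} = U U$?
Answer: $165$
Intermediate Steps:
$d{\left(H \right)} = 2 + H$
$G{\left(U \right)} = 5 - U^{2}$ ($G{\left(U \right)} = 5 - U U = 5 - U^{2}$)
$N = 169$ ($N = \left(-1 - 12\right)^{2} = \left(-13\right)^{2} = 169$)
$l{\left(G{\left(d{\left(6 \right)} \right)} \right)} + N = -4 + 169 = 165$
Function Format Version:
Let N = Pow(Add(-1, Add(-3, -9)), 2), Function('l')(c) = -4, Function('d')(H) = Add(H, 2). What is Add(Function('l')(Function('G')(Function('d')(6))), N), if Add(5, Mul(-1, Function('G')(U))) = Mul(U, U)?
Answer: 165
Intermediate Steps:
Function('d')(H) = Add(2, H)
Function('G')(U) = Add(5, Mul(-1, Pow(U, 2))) (Function('G')(U) = Add(5, Mul(-1, Mul(U, U))) = Add(5, Mul(-1, Pow(U, 2))))
N = 169 (N = Pow(Add(-1, -12), 2) = Pow(-13, 2) = 169)
Add(Function('l')(Function('G')(Function('d')(6))), N) = Add(-4, 169) = 165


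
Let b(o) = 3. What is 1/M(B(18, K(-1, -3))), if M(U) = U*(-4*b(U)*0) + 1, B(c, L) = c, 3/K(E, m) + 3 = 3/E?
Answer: 1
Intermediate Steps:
K(E, m) = 3/(-3 + 3/E)
M(U) = 1 (M(U) = U*(-4*3*0) + 1 = U*(-12*0) + 1 = U*0 + 1 = 0 + 1 = 1)
1/M(B(18, K(-1, -3))) = 1/1 = 1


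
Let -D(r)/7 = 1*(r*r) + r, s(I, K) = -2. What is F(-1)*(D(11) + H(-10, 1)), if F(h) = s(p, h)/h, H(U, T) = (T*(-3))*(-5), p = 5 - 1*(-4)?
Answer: -1818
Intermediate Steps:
p = 9 (p = 5 + 4 = 9)
H(U, T) = 15*T (H(U, T) = -3*T*(-5) = 15*T)
F(h) = -2/h
D(r) = -7*r - 7*r² (D(r) = -7*(1*(r*r) + r) = -7*(1*r² + r) = -7*(r² + r) = -7*(r + r²) = -7*r - 7*r²)
F(-1)*(D(11) + H(-10, 1)) = (-2/(-1))*(-7*11*(1 + 11) + 15*1) = (-2*(-1))*(-7*11*12 + 15) = 2*(-924 + 15) = 2*(-909) = -1818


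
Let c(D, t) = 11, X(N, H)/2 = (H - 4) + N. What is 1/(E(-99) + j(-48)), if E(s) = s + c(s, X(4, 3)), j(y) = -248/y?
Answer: -6/497 ≈ -0.012072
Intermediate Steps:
X(N, H) = -8 + 2*H + 2*N (X(N, H) = 2*((H - 4) + N) = 2*((-4 + H) + N) = 2*(-4 + H + N) = -8 + 2*H + 2*N)
E(s) = 11 + s (E(s) = s + 11 = 11 + s)
1/(E(-99) + j(-48)) = 1/((11 - 99) - 248/(-48)) = 1/(-88 - 248*(-1/48)) = 1/(-88 + 31/6) = 1/(-497/6) = -6/497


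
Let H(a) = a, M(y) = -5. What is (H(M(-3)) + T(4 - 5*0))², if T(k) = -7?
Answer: 144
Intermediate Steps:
(H(M(-3)) + T(4 - 5*0))² = (-5 - 7)² = (-12)² = 144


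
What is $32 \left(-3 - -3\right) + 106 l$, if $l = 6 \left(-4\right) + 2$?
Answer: $-2332$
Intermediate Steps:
$l = -22$ ($l = -24 + 2 = -22$)
$32 \left(-3 - -3\right) + 106 l = 32 \left(-3 - -3\right) + 106 \left(-22\right) = 32 \left(-3 + 3\right) - 2332 = 32 \cdot 0 - 2332 = 0 - 2332 = -2332$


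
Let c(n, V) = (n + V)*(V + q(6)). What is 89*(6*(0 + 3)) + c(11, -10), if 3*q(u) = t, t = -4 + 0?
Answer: 4772/3 ≈ 1590.7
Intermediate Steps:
t = -4
q(u) = -4/3 (q(u) = (⅓)*(-4) = -4/3)
c(n, V) = (-4/3 + V)*(V + n) (c(n, V) = (n + V)*(V - 4/3) = (V + n)*(-4/3 + V) = (-4/3 + V)*(V + n))
89*(6*(0 + 3)) + c(11, -10) = 89*(6*(0 + 3)) + ((-10)² - 4/3*(-10) - 4/3*11 - 10*11) = 89*(6*3) + (100 + 40/3 - 44/3 - 110) = 89*18 - 34/3 = 1602 - 34/3 = 4772/3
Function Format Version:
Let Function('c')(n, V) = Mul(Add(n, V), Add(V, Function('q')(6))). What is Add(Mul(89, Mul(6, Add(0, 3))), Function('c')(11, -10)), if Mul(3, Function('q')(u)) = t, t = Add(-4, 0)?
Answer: Rational(4772, 3) ≈ 1590.7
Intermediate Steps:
t = -4
Function('q')(u) = Rational(-4, 3) (Function('q')(u) = Mul(Rational(1, 3), -4) = Rational(-4, 3))
Function('c')(n, V) = Mul(Add(Rational(-4, 3), V), Add(V, n)) (Function('c')(n, V) = Mul(Add(n, V), Add(V, Rational(-4, 3))) = Mul(Add(V, n), Add(Rational(-4, 3), V)) = Mul(Add(Rational(-4, 3), V), Add(V, n)))
Add(Mul(89, Mul(6, Add(0, 3))), Function('c')(11, -10)) = Add(Mul(89, Mul(6, Add(0, 3))), Add(Pow(-10, 2), Mul(Rational(-4, 3), -10), Mul(Rational(-4, 3), 11), Mul(-10, 11))) = Add(Mul(89, Mul(6, 3)), Add(100, Rational(40, 3), Rational(-44, 3), -110)) = Add(Mul(89, 18), Rational(-34, 3)) = Add(1602, Rational(-34, 3)) = Rational(4772, 3)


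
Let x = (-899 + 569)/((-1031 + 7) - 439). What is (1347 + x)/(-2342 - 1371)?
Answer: -179181/493829 ≈ -0.36284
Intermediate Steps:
x = 30/133 (x = -330/(-1024 - 439) = -330/(-1463) = -330*(-1/1463) = 30/133 ≈ 0.22556)
(1347 + x)/(-2342 - 1371) = (1347 + 30/133)/(-2342 - 1371) = (179181/133)/(-3713) = (179181/133)*(-1/3713) = -179181/493829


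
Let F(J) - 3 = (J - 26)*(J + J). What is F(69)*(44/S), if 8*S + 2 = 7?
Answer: 2089824/5 ≈ 4.1797e+5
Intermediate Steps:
S = 5/8 (S = -¼ + (⅛)*7 = -¼ + 7/8 = 5/8 ≈ 0.62500)
F(J) = 3 + 2*J*(-26 + J) (F(J) = 3 + (J - 26)*(J + J) = 3 + (-26 + J)*(2*J) = 3 + 2*J*(-26 + J))
F(69)*(44/S) = (3 - 52*69 + 2*69²)*(44/(5/8)) = (3 - 3588 + 2*4761)*(44*(8/5)) = (3 - 3588 + 9522)*(352/5) = 5937*(352/5) = 2089824/5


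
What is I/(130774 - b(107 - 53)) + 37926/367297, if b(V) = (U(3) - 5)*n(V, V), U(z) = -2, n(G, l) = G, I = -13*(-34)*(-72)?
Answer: -59953473/430104787 ≈ -0.13939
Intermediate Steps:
I = -31824 (I = 442*(-72) = -31824)
b(V) = -7*V (b(V) = (-2 - 5)*V = -7*V)
I/(130774 - b(107 - 53)) + 37926/367297 = -31824/(130774 - (-7)*(107 - 53)) + 37926/367297 = -31824/(130774 - (-7)*54) + 37926*(1/367297) = -31824/(130774 - 1*(-378)) + 5418/52471 = -31824/(130774 + 378) + 5418/52471 = -31824/131152 + 5418/52471 = -31824*1/131152 + 5418/52471 = -1989/8197 + 5418/52471 = -59953473/430104787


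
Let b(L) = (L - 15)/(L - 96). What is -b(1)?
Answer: -14/95 ≈ -0.14737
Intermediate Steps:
b(L) = (-15 + L)/(-96 + L)
-b(1) = -(-15 + 1)/(-96 + 1) = -(-14)/(-95) = -(-1)*(-14)/95 = -1*14/95 = -14/95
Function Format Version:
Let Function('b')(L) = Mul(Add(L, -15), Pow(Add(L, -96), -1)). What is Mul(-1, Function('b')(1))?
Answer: Rational(-14, 95) ≈ -0.14737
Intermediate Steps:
Function('b')(L) = Mul(Pow(Add(-96, L), -1), Add(-15, L)) (Function('b')(L) = Mul(Add(-15, L), Pow(Add(-96, L), -1)) = Mul(Pow(Add(-96, L), -1), Add(-15, L)))
Mul(-1, Function('b')(1)) = Mul(-1, Mul(Pow(Add(-96, 1), -1), Add(-15, 1))) = Mul(-1, Mul(Pow(-95, -1), -14)) = Mul(-1, Mul(Rational(-1, 95), -14)) = Mul(-1, Rational(14, 95)) = Rational(-14, 95)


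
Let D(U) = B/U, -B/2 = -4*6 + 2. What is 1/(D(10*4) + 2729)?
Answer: 10/27301 ≈ 0.00036629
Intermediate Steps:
B = 44 (B = -2*(-4*6 + 2) = -2*(-24 + 2) = -2*(-22) = 44)
D(U) = 44/U
1/(D(10*4) + 2729) = 1/(44/((10*4)) + 2729) = 1/(44/40 + 2729) = 1/(44*(1/40) + 2729) = 1/(11/10 + 2729) = 1/(27301/10) = 10/27301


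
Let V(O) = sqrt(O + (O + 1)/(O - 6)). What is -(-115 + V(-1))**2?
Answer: -13224 + 230*I ≈ -13224.0 + 230.0*I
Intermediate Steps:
V(O) = sqrt(O + (1 + O)/(-6 + O))
-(-115 + V(-1))**2 = -(-115 + sqrt((1 - 1 - (-6 - 1))/(-6 - 1)))**2 = -(-115 + sqrt((1 - 1 - 1*(-7))/(-7)))**2 = -(-115 + sqrt(-(1 - 1 + 7)/7))**2 = -(-115 + sqrt(-1/7*7))**2 = -(-115 + sqrt(-1))**2 = -(-115 + I)**2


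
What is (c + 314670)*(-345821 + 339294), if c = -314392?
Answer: -1814506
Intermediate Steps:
(c + 314670)*(-345821 + 339294) = (-314392 + 314670)*(-345821 + 339294) = 278*(-6527) = -1814506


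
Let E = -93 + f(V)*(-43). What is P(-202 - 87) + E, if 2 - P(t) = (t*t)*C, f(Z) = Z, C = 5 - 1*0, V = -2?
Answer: -417610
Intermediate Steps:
C = 5 (C = 5 + 0 = 5)
P(t) = 2 - 5*t**2 (P(t) = 2 - t*t*5 = 2 - t**2*5 = 2 - 5*t**2)
E = -7 (E = -93 - 2*(-43) = -93 + 86 = -7)
P(-202 - 87) + E = (2 - 5*(-202 - 87)**2) - 7 = (2 - 5*(-289)**2) - 7 = (2 - 5*83521) - 7 = (2 - 417605) - 7 = -417603 - 7 = -417610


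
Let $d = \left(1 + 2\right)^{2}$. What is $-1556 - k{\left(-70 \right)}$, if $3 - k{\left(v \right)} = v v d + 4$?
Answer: $42545$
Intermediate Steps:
$d = 9$ ($d = 3^{2} = 9$)
$k{\left(v \right)} = -1 - 9 v^{2}$ ($k{\left(v \right)} = 3 - \left(v v 9 + 4\right) = 3 - \left(v^{2} \cdot 9 + 4\right) = 3 - \left(9 v^{2} + 4\right) = 3 - \left(4 + 9 v^{2}\right) = -1 - 9 v^{2}$)
$-1556 - k{\left(-70 \right)} = -1556 - \left(-1 - 9 \left(-70\right)^{2}\right) = -1556 - \left(-1 - 44100\right) = -1556 - -44101 = -1556 + 44101 = 42545$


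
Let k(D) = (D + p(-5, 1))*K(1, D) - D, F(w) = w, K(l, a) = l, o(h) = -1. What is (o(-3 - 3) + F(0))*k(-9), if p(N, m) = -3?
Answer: 3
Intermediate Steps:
k(D) = -3 (k(D) = (D - 3)*1 - D = (-3 + D)*1 - D = (-3 + D) - D = -3)
(o(-3 - 3) + F(0))*k(-9) = (-1 + 0)*(-3) = -1*(-3) = 3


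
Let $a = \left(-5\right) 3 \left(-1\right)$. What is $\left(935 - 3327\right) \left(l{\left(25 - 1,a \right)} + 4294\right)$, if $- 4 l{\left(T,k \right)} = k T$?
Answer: $-10055968$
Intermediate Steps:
$a = 15$ ($a = \left(-15\right) \left(-1\right) = 15$)
$l{\left(T,k \right)} = - \frac{T k}{4}$ ($l{\left(T,k \right)} = - \frac{k T}{4} = - \frac{T k}{4}$)
$\left(935 - 3327\right) \left(l{\left(25 - 1,a \right)} + 4294\right) = \left(935 - 3327\right) \left(\left(- \frac{1}{4}\right) \left(25 - 1\right) 15 + 4294\right) = - 2392 \left(\left(- \frac{1}{4}\right) \left(25 - 1\right) 15 + 4294\right) = - 2392 \left(\left(- \frac{1}{4}\right) 24 \cdot 15 + 4294\right) = - 2392 \left(-90 + 4294\right) = \left(-2392\right) 4204 = -10055968$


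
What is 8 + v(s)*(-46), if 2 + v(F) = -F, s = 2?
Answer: 192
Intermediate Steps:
v(F) = -2 - F
8 + v(s)*(-46) = 8 + (-2 - 1*2)*(-46) = 8 + (-2 - 2)*(-46) = 8 - 4*(-46) = 8 + 184 = 192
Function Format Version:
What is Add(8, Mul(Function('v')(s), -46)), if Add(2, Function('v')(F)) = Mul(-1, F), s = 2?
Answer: 192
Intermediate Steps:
Function('v')(F) = Add(-2, Mul(-1, F))
Add(8, Mul(Function('v')(s), -46)) = Add(8, Mul(Add(-2, Mul(-1, 2)), -46)) = Add(8, Mul(Add(-2, -2), -46)) = Add(8, Mul(-4, -46)) = Add(8, 184) = 192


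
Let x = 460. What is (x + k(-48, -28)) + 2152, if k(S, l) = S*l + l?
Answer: 3928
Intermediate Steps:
k(S, l) = l + S*l
(x + k(-48, -28)) + 2152 = (460 - 28*(1 - 48)) + 2152 = (460 - 28*(-47)) + 2152 = (460 + 1316) + 2152 = 1776 + 2152 = 3928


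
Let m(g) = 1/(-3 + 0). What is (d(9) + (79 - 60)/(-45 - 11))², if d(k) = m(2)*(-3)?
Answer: 1369/3136 ≈ 0.43654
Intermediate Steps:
m(g) = -⅓ (m(g) = 1/(-3) = -⅓)
d(k) = 1 (d(k) = -⅓*(-3) = 1)
(d(9) + (79 - 60)/(-45 - 11))² = (1 + (79 - 60)/(-45 - 11))² = (1 + 19/(-56))² = (1 + 19*(-1/56))² = (1 - 19/56)² = (37/56)² = 1369/3136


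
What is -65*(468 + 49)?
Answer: -33605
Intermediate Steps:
-65*(468 + 49) = -65*517 = -33605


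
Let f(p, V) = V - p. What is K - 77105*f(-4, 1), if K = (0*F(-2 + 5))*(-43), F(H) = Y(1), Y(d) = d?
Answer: -385525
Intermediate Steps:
F(H) = 1
K = 0 (K = (0*1)*(-43) = 0*(-43) = 0)
K - 77105*f(-4, 1) = 0 - 77105*(1 - 1*(-4)) = 0 - 77105*(1 + 4) = 0 - 77105*5 = 0 - 1*385525 = 0 - 385525 = -385525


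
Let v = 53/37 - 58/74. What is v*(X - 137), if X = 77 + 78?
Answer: 432/37 ≈ 11.676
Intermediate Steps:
v = 24/37 (v = 53*(1/37) - 58*1/74 = 53/37 - 29/37 = 24/37 ≈ 0.64865)
X = 155
v*(X - 137) = 24*(155 - 137)/37 = (24/37)*18 = 432/37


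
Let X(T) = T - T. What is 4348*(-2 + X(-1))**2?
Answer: 17392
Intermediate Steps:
X(T) = 0
4348*(-2 + X(-1))**2 = 4348*(-2 + 0)**2 = 4348*(-2)**2 = 4348*4 = 17392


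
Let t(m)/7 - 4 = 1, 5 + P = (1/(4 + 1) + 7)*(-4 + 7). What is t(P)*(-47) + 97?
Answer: -1548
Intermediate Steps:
P = 83/5 (P = -5 + (1/(4 + 1) + 7)*(-4 + 7) = -5 + (1/5 + 7)*3 = -5 + (36/5)*3 = -5 + 108/5 = 83/5 ≈ 16.600)
t(m) = 35 (t(m) = 28 + 7*1 = 28 + 7 = 35)
t(P)*(-47) + 97 = 35*(-47) + 97 = -1645 + 97 = -1548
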